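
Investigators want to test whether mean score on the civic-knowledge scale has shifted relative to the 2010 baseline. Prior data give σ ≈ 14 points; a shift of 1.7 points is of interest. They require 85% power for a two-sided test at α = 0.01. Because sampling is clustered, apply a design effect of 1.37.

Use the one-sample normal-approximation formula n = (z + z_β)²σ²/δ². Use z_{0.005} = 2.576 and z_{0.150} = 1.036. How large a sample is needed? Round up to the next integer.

n = 1213

n = (z_{α/2} + z_β)² · σ² / δ²
  = (2.576 + 1.036)² · 14² / 1.7²
  = 13.0465 · 196 / 2.89
  = 884.82
Design effect: 1.37 × 884.82 = 1212.20.
Round up → n = 1213.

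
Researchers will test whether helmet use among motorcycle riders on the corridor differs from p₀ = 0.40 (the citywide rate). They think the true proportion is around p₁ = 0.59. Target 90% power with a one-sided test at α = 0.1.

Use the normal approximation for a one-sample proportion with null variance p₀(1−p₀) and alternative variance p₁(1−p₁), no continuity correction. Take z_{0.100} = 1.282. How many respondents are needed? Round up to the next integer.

n = 44

n = [z_α·√(p₀q₀) + z_β·√(p₁q₁)]² / (p₁ − p₀)²
  = [1.282·√(0.40·0.60) + 1.282·√(0.59·0.41)]² / (0.19)²
  = [1.282·0.4899 + 1.282·0.4918]² / 0.0361
  = [1.2586]² / 0.0361
  = 43.88
Round up → n = 44.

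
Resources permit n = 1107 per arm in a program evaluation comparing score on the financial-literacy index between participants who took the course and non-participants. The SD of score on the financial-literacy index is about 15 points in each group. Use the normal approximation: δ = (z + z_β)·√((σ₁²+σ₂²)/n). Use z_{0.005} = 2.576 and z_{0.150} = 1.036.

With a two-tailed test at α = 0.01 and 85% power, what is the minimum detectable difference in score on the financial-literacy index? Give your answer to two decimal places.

Minimum detectable difference ≈ 2.30 points

δ = (z_{α/2} + z_β) · √((σ₁²+σ₂²)/n)
  = (2.576 + 1.036) · √(450/1107)
  = 3.612 · √0.4065
  = 3.612 · 0.6376
  = 2.3029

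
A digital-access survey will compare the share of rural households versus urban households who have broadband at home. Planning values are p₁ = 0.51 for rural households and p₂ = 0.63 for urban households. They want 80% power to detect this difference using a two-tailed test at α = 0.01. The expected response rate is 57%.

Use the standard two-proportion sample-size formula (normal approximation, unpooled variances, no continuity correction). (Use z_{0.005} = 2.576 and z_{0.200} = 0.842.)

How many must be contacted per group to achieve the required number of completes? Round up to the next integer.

n = 688 per group

n = (z_{α/2} + z_β)² · [p₁(1−p₁) + p₂(1−p₂)] / (p₁ − p₂)²
  = (2.576 + 0.842)² · (0.51·0.49 + 0.63·0.37) / (-0.12)²
  = (3.418)² · (0.2499 + 0.2331) / 0.0144
  = 11.6827 · 0.4830 / 0.0144
  = 391.86
Adjust for 57% response: 391.86 / 0.57 = 687.47.
Round up → n = 688 per group.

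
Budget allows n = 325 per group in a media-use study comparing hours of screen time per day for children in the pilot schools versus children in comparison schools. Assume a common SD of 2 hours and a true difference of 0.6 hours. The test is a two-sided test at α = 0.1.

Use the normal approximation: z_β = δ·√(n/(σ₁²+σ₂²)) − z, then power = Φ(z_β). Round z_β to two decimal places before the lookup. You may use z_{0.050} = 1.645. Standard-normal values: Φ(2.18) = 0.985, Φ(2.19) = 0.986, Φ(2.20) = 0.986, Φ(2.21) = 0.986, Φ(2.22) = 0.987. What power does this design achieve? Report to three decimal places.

z_β = δ·√(n/(σ₁²+σ₂²)) − z_{α/2}
    = 0.6 · √(325/8) − 1.645
    = 0.6 · 6.37377 − 1.645
    = 3.8243 − 1.645 = 2.1793 → 2.18
Power = Φ(2.18) = 0.985.

Power ≈ 0.985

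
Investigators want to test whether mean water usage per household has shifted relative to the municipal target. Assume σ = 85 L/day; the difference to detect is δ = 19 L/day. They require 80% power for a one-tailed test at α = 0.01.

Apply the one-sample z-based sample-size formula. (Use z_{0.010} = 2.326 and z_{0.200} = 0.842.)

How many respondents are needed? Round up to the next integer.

n = 201

n = (z_α + z_β)² · σ² / δ²
  = (2.326 + 0.842)² · 85² / 19²
  = 10.0362 · 7225 / 361
  = 200.86
Round up → n = 201.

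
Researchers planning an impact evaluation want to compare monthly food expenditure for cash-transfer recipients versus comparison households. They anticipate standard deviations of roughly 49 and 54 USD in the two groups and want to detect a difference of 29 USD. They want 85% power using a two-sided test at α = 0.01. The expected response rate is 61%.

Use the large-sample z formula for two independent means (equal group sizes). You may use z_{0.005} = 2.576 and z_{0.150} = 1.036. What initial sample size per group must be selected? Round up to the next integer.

n = (z_{α/2} + z_β)² · (σ₁² + σ₂²) / δ²
  = (2.576 + 1.036)² · (49² + 54² = 5317) / 29²
  = 13.0465 · 5317 / 841
  = 82.48
Adjust for 61% response: 82.48 / 0.61 = 135.22.
Round up → n = 136 per group.

n = 136 per group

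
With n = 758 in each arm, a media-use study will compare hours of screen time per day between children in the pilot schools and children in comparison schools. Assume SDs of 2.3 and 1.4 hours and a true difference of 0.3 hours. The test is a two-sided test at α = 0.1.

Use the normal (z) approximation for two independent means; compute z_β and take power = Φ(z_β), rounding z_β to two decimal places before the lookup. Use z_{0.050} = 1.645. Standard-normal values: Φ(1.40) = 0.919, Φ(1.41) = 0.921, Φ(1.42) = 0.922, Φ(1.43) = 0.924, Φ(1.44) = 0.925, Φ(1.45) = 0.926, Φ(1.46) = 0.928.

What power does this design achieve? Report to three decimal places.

z_β = δ·√(n/(σ₁²+σ₂²)) − z_{α/2}
    = 0.3 · √(758/7.25) − 1.645
    = 0.3 · 10.22505 − 1.645
    = 3.0675 − 1.645 = 1.4225 → 1.42
Power = Φ(1.42) = 0.922.

Power ≈ 0.922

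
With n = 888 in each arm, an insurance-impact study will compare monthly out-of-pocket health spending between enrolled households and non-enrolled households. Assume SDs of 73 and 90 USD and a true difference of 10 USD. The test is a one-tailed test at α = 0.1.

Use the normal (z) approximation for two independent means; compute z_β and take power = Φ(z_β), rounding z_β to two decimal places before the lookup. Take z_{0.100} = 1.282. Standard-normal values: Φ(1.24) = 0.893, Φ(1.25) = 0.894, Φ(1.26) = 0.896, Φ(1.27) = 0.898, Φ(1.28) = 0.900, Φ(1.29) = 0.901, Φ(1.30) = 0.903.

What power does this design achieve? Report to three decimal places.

Power ≈ 0.901

z_β = δ·√(n/(σ₁²+σ₂²)) − z_α
    = 10 · √(888/13429) − 1.282
    = 10 · 0.25715 − 1.282
    = 2.5715 − 1.282 = 1.2895 → 1.29
Power = Φ(1.29) = 0.901.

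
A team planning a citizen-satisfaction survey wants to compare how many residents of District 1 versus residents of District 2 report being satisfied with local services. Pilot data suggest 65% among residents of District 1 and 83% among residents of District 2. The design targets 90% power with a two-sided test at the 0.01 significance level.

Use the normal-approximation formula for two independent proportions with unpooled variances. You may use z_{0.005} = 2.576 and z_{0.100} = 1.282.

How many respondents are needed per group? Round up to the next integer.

n = (z_{α/2} + z_β)² · [p₁(1−p₁) + p₂(1−p₂)] / (p₁ − p₂)²
  = (2.576 + 1.282)² · (0.65·0.35 + 0.83·0.17) / (-0.18)²
  = (3.858)² · (0.2275 + 0.1411) / 0.0324
  = 14.8842 · 0.3686 / 0.0324
  = 169.33
Round up → n = 170 per group.

n = 170 per group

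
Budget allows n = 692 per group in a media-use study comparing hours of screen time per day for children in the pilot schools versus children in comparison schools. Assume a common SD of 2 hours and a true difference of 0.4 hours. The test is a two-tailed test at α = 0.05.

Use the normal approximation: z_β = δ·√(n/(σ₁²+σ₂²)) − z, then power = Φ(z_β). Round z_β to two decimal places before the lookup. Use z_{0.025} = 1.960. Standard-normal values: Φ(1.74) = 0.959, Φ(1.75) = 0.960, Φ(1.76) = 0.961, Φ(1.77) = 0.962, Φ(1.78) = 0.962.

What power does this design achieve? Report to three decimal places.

Power ≈ 0.961

z_β = δ·√(n/(σ₁²+σ₂²)) − z_{α/2}
    = 0.4 · √(692/8) − 1.960
    = 0.4 · 9.30054 − 1.960
    = 3.7202 − 1.960 = 1.7602 → 1.76
Power = Φ(1.76) = 0.961.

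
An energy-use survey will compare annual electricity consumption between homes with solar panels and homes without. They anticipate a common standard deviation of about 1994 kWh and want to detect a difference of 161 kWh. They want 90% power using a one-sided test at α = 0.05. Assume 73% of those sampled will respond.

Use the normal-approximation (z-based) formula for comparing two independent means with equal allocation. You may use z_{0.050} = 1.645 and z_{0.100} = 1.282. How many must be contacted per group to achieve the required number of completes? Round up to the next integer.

n = 3601 per group

n = (z_α + z_β)² · (σ₁² + σ₂²) / δ²
  = (1.645 + 1.282)² · (2·1994² = 7952072) / 161²
  = 8.5673 · 7952072 / 25921
  = 2628.29
Adjust for 73% response: 2628.29 / 0.73 = 3600.40.
Round up → n = 3601 per group.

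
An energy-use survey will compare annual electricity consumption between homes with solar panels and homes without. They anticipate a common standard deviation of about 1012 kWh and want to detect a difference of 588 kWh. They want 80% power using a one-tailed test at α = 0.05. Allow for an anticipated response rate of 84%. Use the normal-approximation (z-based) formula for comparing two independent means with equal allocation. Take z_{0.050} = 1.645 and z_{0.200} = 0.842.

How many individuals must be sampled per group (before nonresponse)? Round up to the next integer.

n = 44 per group

n = (z_α + z_β)² · (σ₁² + σ₂²) / δ²
  = (1.645 + 0.842)² · (2·1012² = 2048288) / 588²
  = 6.1852 · 2048288 / 345744
  = 36.64
Adjust for 84% response: 36.64 / 0.84 = 43.62.
Round up → n = 44 per group.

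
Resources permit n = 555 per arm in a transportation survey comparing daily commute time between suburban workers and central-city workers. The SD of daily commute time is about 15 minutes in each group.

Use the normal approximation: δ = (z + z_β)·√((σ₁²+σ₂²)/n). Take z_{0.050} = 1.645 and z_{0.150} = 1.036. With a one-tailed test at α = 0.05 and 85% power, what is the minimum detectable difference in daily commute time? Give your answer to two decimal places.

Minimum detectable difference ≈ 2.41 minutes

δ = (z_α + z_β) · √((σ₁²+σ₂²)/n)
  = (1.645 + 1.036) · √(450/555)
  = 2.681 · √0.81081
  = 2.681 · 0.9005
  = 2.4141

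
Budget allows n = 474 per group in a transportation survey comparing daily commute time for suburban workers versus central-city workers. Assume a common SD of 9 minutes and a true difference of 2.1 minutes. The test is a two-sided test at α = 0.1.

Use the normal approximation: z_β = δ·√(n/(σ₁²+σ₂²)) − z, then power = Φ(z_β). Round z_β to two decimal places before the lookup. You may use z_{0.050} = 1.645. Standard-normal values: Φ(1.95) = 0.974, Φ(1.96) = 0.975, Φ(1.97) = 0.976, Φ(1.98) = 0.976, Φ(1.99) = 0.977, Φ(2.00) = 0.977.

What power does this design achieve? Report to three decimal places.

z_β = δ·√(n/(σ₁²+σ₂²)) − z_{α/2}
    = 2.1 · √(474/162) − 1.645
    = 2.1 · 1.71053 − 1.645
    = 3.5921 − 1.645 = 1.9471 → 1.95
Power = Φ(1.95) = 0.974.

Power ≈ 0.974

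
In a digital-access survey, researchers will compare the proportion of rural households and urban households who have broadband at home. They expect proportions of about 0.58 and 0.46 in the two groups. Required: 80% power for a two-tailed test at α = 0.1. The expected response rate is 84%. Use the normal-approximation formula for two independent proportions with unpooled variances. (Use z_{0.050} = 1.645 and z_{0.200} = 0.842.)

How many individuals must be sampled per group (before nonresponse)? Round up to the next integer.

n = 252 per group

n = (z_{α/2} + z_β)² · [p₁(1−p₁) + p₂(1−p₂)] / (p₁ − p₂)²
  = (1.645 + 0.842)² · (0.58·0.42 + 0.46·0.54) / (0.12)²
  = (2.487)² · (0.2436 + 0.2484) / 0.0144
  = 6.1852 · 0.4920 / 0.0144
  = 211.33
Adjust for 84% response: 211.33 / 0.84 = 251.58.
Round up → n = 252 per group.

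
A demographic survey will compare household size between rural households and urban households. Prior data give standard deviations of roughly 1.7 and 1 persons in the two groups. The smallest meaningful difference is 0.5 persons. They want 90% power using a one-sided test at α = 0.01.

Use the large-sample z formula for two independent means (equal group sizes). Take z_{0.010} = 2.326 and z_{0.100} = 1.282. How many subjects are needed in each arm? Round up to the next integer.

n = 203 per group

n = (z_α + z_β)² · (σ₁² + σ₂²) / δ²
  = (2.326 + 1.282)² · (1.7² + 1² = 3.89) / 0.5²
  = 13.0177 · 3.89 / 0.25
  = 202.55
Round up → n = 203 per group.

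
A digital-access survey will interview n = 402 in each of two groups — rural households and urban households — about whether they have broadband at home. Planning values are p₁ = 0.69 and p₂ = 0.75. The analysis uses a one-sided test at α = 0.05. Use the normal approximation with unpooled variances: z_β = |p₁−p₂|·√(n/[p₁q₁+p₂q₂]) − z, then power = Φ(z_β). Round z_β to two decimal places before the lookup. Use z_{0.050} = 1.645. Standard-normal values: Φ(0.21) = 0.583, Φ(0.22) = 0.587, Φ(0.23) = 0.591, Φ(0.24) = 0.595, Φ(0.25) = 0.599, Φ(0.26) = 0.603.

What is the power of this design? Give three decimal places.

z_β = |p₁−p₂|·√(n/[p₁q₁+p₂q₂]) − z_α
    = 0.06 · √(402/0.4014) − 1.645
    = 0.06 · 31.6464 − 1.645
    = 1.8988 − 1.645 = 0.2538 → 0.25
Power = Φ(0.25) = 0.599.

Power ≈ 0.599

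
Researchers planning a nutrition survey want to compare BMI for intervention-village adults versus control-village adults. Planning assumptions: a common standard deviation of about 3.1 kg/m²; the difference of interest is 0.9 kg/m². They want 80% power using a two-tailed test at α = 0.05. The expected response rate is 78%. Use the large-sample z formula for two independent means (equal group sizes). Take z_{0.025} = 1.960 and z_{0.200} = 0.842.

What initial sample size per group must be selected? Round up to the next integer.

n = (z_{α/2} + z_β)² · (σ₁² + σ₂²) / δ²
  = (1.960 + 0.842)² · (2·3.1² = 19.22) / 0.9²
  = 7.8512 · 19.22 / 0.81
  = 186.30
Adjust for 78% response: 186.30 / 0.78 = 238.84.
Round up → n = 239 per group.

n = 239 per group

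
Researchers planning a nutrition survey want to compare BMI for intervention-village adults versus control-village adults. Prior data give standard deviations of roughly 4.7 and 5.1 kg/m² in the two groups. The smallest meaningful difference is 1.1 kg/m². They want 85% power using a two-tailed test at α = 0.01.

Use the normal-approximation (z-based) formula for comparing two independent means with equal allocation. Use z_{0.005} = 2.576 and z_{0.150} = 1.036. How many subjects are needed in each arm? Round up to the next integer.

n = 519 per group

n = (z_{α/2} + z_β)² · (σ₁² + σ₂²) / δ²
  = (2.576 + 1.036)² · (4.7² + 5.1² = 48.1) / 1.1²
  = 13.0465 · 48.1 / 1.21
  = 518.63
Round up → n = 519 per group.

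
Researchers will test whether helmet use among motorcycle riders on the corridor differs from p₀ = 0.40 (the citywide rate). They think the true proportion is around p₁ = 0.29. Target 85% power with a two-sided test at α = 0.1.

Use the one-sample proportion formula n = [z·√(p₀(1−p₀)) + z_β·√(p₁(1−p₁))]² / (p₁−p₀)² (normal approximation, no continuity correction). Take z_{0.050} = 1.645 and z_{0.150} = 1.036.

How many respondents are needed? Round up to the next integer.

n = [z_{α/2}·√(p₀q₀) + z_β·√(p₁q₁)]² / (p₁ − p₀)²
  = [1.645·√(0.40·0.60) + 1.036·√(0.29·0.71)]² / (-0.11)²
  = [1.645·0.4899 + 1.036·0.4538]² / 0.0121
  = [1.2760]² / 0.0121
  = 134.56
Round up → n = 135.

n = 135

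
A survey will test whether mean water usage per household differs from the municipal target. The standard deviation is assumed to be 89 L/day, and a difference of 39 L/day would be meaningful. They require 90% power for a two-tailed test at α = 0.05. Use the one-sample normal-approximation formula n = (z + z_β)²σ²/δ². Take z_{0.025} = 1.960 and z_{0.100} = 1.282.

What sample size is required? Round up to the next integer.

n = 55

n = (z_{α/2} + z_β)² · σ² / δ²
  = (1.960 + 1.282)² · 89² / 39²
  = 10.5106 · 7921 / 1521
  = 54.74
Round up → n = 55.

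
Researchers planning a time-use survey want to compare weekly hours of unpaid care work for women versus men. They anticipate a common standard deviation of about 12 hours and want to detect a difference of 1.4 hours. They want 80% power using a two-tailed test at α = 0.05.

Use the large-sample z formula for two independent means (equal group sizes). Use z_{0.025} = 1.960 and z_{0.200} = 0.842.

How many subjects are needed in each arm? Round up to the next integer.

n = 1154 per group

n = (z_{α/2} + z_β)² · (σ₁² + σ₂²) / δ²
  = (1.960 + 0.842)² · (2·12² = 288) / 1.4²
  = 7.8512 · 288 / 1.96
  = 1153.65
Round up → n = 1154 per group.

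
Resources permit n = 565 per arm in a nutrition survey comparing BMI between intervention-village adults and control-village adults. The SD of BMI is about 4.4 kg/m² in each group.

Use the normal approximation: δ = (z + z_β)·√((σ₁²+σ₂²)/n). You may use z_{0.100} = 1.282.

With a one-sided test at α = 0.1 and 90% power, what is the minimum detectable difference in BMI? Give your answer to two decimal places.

δ = (z_α + z_β) · √((σ₁²+σ₂²)/n)
  = (1.282 + 1.282) · √(38.72/565)
  = 2.564 · √0.06853
  = 2.564 · 0.2618
  = 0.6712

Minimum detectable difference ≈ 0.67 kg/m²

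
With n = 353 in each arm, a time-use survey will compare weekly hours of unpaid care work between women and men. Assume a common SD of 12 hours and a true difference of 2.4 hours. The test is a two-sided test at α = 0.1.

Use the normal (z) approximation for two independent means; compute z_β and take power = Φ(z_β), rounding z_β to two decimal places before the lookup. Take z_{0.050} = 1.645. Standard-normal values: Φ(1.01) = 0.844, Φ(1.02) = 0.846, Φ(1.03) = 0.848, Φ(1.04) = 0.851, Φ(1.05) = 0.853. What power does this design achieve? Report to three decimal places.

z_β = δ·√(n/(σ₁²+σ₂²)) − z_{α/2}
    = 2.4 · √(353/288) − 1.645
    = 2.4 · 1.10711 − 1.645
    = 2.6571 − 1.645 = 1.0121 → 1.01
Power = Φ(1.01) = 0.844.

Power ≈ 0.844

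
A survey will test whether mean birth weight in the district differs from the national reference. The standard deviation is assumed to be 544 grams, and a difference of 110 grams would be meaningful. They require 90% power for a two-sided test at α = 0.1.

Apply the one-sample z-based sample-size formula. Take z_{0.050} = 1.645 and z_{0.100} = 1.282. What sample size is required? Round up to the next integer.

n = 210

n = (z_{α/2} + z_β)² · σ² / δ²
  = (1.645 + 1.282)² · 544² / 110²
  = 8.5673 · 295936 / 12100
  = 209.54
Round up → n = 210.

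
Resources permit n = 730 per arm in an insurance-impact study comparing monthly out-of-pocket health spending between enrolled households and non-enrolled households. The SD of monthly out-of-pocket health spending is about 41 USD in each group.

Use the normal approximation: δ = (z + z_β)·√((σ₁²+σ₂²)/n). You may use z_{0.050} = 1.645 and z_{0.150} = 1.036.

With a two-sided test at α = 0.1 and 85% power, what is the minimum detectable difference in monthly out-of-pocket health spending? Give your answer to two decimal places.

Minimum detectable difference ≈ 5.75 USD

δ = (z_{α/2} + z_β) · √((σ₁²+σ₂²)/n)
  = (1.645 + 1.036) · √(3362/730)
  = 2.681 · √4.6055
  = 2.681 · 2.1460
  = 5.7535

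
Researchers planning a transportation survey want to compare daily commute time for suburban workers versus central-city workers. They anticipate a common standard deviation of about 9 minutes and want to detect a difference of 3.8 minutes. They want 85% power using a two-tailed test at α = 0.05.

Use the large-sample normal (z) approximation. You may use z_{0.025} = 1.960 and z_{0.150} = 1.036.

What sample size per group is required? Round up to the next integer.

n = (z_{α/2} + z_β)² · (σ₁² + σ₂²) / δ²
  = (1.960 + 1.036)² · (2·9² = 162) / 3.8²
  = 8.9760 · 162 / 14.44
  = 100.70
Round up → n = 101 per group.

n = 101 per group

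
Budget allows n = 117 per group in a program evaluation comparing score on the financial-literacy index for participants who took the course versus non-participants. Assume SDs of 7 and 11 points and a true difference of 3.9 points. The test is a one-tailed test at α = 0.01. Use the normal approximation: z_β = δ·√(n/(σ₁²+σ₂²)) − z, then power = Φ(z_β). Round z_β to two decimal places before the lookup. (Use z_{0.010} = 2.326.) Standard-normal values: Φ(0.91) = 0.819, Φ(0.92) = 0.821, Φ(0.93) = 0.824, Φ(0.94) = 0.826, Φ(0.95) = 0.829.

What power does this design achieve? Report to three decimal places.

Power ≈ 0.819

z_β = δ·√(n/(σ₁²+σ₂²)) − z_α
    = 3.9 · √(117/170) − 2.326
    = 3.9 · 0.82960 − 2.326
    = 3.2354 − 2.326 = 0.9094 → 0.91
Power = Φ(0.91) = 0.819.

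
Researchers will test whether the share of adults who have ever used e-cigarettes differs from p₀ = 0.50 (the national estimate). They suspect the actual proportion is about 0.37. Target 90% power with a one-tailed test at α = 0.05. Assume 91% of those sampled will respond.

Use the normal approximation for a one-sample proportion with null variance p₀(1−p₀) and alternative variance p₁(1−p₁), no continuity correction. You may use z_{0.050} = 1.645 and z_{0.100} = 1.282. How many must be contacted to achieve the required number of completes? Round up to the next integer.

n = [z_α·√(p₀q₀) + z_β·√(p₁q₁)]² / (p₁ − p₀)²
  = [1.645·√(0.50·0.50) + 1.282·√(0.37·0.63)]² / (-0.13)²
  = [1.645·0.5000 + 1.282·0.4828]² / 0.0169
  = [1.4415]² / 0.0169
  = 122.95
Adjust for 91% response: 122.95 / 0.91 = 135.11.
Round up → n = 136.

n = 136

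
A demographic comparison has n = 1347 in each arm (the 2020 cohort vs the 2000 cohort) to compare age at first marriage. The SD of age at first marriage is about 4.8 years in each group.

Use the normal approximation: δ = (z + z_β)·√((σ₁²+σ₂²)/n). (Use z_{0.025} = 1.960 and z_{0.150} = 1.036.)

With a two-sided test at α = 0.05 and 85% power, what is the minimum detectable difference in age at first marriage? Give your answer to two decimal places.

Minimum detectable difference ≈ 0.55 years

δ = (z_{α/2} + z_β) · √((σ₁²+σ₂²)/n)
  = (1.960 + 1.036) · √(46.08/1347)
  = 2.996 · √0.03421
  = 2.996 · 0.1850
  = 0.5541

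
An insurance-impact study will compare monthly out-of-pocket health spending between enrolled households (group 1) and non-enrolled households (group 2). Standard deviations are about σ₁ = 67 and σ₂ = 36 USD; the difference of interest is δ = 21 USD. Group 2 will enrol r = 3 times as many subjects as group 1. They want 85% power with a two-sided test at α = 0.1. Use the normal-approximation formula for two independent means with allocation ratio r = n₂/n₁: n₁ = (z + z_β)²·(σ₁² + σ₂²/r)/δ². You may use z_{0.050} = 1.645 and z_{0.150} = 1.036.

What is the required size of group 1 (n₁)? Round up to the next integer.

n₁ = 81

n₁ = (z_{α/2} + z_β)² · (σ₁² + σ₂²/r) / δ²
   = (1.645 + 1.036)² · (67² + 36²/3) / 21²
   = 7.1878 · (4489 + 432) / 441
   = 7.1878 · 4921 / 441
   = 80.21
Round up → n₁ = 81; n₂ = r·n₁ = 3 × 81 = 243.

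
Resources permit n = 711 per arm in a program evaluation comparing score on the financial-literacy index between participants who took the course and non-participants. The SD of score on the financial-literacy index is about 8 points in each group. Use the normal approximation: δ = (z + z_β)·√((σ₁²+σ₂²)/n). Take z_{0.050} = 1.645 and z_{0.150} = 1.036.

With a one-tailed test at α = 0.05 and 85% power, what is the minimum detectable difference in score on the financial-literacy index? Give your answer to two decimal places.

Minimum detectable difference ≈ 1.14 points

δ = (z_α + z_β) · √((σ₁²+σ₂²)/n)
  = (1.645 + 1.036) · √(128/711)
  = 2.681 · √0.18003
  = 2.681 · 0.4243
  = 1.1375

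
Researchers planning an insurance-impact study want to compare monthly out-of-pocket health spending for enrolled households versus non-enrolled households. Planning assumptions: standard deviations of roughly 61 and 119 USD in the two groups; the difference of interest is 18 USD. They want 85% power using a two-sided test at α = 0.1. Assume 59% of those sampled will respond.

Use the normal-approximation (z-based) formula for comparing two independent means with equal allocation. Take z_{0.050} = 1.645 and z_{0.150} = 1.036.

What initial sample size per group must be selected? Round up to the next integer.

n = 673 per group

n = (z_{α/2} + z_β)² · (σ₁² + σ₂²) / δ²
  = (1.645 + 1.036)² · (61² + 119² = 17882) / 18²
  = 7.1878 · 17882 / 324
  = 396.70
Adjust for 59% response: 396.70 / 0.59 = 672.38.
Round up → n = 673 per group.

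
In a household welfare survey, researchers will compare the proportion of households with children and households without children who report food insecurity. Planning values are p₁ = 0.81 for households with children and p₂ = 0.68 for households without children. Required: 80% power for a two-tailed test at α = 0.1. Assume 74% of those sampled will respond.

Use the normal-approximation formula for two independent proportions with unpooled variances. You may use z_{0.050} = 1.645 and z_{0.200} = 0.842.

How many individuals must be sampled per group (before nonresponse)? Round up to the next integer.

n = 184 per group

n = (z_{α/2} + z_β)² · [p₁(1−p₁) + p₂(1−p₂)] / (p₁ − p₂)²
  = (1.645 + 0.842)² · (0.81·0.19 + 0.68·0.32) / (0.13)²
  = (2.487)² · (0.1539 + 0.2176) / 0.0169
  = 6.1852 · 0.3715 / 0.0169
  = 135.96
Adjust for 74% response: 135.96 / 0.74 = 183.74.
Round up → n = 184 per group.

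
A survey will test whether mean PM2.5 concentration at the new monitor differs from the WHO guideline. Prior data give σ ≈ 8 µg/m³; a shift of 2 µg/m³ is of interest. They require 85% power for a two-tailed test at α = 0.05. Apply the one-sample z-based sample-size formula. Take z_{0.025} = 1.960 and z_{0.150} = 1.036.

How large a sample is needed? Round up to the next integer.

n = 144

n = (z_{α/2} + z_β)² · σ² / δ²
  = (1.960 + 1.036)² · 8² / 2²
  = 8.9760 · 64 / 4
  = 143.62
Round up → n = 144.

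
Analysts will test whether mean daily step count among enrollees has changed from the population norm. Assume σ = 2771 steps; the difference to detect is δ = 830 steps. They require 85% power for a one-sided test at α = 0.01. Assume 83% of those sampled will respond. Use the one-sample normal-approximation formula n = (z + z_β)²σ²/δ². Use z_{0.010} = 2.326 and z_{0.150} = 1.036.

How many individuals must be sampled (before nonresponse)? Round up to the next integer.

n = 152

n = (z_α + z_β)² · σ² / δ²
  = (2.326 + 1.036)² · 2771² / 830²
  = 11.3030 · 7678441 / 688900
  = 125.98
Adjust for 83% response: 125.98 / 0.83 = 151.79.
Round up → n = 152.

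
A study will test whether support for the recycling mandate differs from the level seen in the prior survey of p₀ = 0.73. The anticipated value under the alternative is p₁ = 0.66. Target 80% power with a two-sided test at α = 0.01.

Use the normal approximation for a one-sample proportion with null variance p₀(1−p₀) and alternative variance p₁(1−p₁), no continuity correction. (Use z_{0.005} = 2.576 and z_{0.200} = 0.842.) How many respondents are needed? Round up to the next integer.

n = [z_{α/2}·√(p₀q₀) + z_β·√(p₁q₁)]² / (p₁ − p₀)²
  = [2.576·√(0.73·0.27) + 0.842·√(0.66·0.34)]² / (-0.07)²
  = [2.576·0.4440 + 0.842·0.4737]² / 0.0049
  = [1.5425]² / 0.0049
  = 485.57
Round up → n = 486.

n = 486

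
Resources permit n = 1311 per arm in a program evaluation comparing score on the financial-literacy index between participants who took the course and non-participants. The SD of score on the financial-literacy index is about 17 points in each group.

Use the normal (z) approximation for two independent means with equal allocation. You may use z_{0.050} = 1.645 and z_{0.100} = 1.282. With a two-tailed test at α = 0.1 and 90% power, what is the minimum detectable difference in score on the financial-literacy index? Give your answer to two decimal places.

Minimum detectable difference ≈ 1.94 points

δ = (z_{α/2} + z_β) · √((σ₁²+σ₂²)/n)
  = (1.645 + 1.282) · √(578/1311)
  = 2.927 · √0.44088
  = 2.927 · 0.6640
  = 1.9435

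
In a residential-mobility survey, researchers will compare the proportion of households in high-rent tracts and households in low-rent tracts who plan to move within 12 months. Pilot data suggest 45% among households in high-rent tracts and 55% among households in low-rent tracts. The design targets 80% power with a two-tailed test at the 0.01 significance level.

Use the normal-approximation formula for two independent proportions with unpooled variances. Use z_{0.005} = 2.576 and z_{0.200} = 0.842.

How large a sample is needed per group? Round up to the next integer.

n = (z_{α/2} + z_β)² · [p₁(1−p₁) + p₂(1−p₂)] / (p₁ − p₂)²
  = (2.576 + 0.842)² · (0.45·0.55 + 0.55·0.45) / (-0.10)²
  = (3.418)² · (0.2475 + 0.2475) / 0.0100
  = 11.6827 · 0.4950 / 0.0100
  = 578.29
Round up → n = 579 per group.

n = 579 per group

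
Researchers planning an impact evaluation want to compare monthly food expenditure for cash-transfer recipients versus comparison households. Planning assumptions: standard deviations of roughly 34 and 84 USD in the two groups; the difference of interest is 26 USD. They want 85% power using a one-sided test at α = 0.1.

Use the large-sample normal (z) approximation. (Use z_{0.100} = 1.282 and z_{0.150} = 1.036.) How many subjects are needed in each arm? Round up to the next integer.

n = 66 per group

n = (z_α + z_β)² · (σ₁² + σ₂²) / δ²
  = (1.282 + 1.036)² · (34² + 84² = 8212) / 26²
  = 5.3731 · 8212 / 676
  = 65.27
Round up → n = 66 per group.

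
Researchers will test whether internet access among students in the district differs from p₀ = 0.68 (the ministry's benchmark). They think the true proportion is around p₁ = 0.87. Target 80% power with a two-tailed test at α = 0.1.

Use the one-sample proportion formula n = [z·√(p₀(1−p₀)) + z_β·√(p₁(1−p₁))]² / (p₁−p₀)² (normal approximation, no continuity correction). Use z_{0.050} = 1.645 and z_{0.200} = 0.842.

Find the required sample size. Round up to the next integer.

n = [z_{α/2}·√(p₀q₀) + z_β·√(p₁q₁)]² / (p₁ − p₀)²
  = [1.645·√(0.68·0.32) + 0.842·√(0.87·0.13)]² / (0.19)²
  = [1.645·0.4665 + 0.842·0.3363]² / 0.0361
  = [1.0505]² / 0.0361
  = 30.57
Round up → n = 31.

n = 31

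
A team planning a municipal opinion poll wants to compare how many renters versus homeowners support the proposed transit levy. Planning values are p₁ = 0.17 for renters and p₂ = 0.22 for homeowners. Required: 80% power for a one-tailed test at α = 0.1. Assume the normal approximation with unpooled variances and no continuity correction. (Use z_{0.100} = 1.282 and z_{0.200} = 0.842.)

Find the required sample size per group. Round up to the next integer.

n = 565 per group

n = (z_α + z_β)² · [p₁(1−p₁) + p₂(1−p₂)] / (p₁ − p₂)²
  = (1.282 + 0.842)² · (0.17·0.83 + 0.22·0.78) / (-0.05)²
  = (2.124)² · (0.1411 + 0.1716) / 0.0025
  = 4.5114 · 0.3127 / 0.0025
  = 564.28
Round up → n = 565 per group.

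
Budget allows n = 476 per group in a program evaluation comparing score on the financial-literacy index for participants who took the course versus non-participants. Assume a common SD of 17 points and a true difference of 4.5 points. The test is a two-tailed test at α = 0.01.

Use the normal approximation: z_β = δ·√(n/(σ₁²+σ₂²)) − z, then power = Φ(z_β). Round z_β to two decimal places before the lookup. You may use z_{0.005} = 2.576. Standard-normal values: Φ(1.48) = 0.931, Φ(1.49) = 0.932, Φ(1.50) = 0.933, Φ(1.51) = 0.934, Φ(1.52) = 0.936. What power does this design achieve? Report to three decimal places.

z_β = δ·√(n/(σ₁²+σ₂²)) − z_{α/2}
    = 4.5 · √(476/578) − 2.576
    = 4.5 · 0.90749 − 2.576
    = 4.0837 − 2.576 = 1.5077 → 1.51
Power = Φ(1.51) = 0.934.

Power ≈ 0.934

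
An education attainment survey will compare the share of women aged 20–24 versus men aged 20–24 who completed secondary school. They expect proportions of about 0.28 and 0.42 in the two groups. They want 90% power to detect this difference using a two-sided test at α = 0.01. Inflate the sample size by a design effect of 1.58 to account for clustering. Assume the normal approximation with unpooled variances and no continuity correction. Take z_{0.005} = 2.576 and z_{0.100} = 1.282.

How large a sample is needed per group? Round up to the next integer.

n = (z_{α/2} + z_β)² · [p₁(1−p₁) + p₂(1−p₂)] / (p₁ − p₂)²
  = (2.576 + 1.282)² · (0.28·0.72 + 0.42·0.58) / (-0.14)²
  = (3.858)² · (0.2016 + 0.2436) / 0.0196
  = 14.8842 · 0.4452 / 0.0196
  = 338.08
Design effect: 1.58 × 338.08 = 534.17.
Round up → n = 535 per group.

n = 535 per group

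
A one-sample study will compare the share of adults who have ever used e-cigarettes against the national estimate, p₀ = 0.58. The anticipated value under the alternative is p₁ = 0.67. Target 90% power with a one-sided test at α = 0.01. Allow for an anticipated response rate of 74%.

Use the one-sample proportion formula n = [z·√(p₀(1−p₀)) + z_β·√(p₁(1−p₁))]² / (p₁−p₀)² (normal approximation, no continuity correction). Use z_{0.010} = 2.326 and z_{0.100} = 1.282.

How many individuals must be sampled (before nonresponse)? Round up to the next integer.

n = [z_α·√(p₀q₀) + z_β·√(p₁q₁)]² / (p₁ − p₀)²
  = [2.326·√(0.58·0.42) + 1.282·√(0.67·0.33)]² / (0.09)²
  = [2.326·0.4936 + 1.282·0.4702]² / 0.0081
  = [1.7508]² / 0.0081
  = 378.45
Adjust for 74% response: 378.45 / 0.74 = 511.41.
Round up → n = 512.

n = 512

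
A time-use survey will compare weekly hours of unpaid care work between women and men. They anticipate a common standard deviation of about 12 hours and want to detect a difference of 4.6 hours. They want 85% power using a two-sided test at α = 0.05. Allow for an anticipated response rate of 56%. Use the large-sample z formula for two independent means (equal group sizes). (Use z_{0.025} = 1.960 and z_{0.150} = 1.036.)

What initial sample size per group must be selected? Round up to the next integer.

n = (z_{α/2} + z_β)² · (σ₁² + σ₂²) / δ²
  = (1.960 + 1.036)² · (2·12² = 288) / 4.6²
  = 8.9760 · 288 / 21.16
  = 122.17
Adjust for 56% response: 122.17 / 0.56 = 218.16.
Round up → n = 219 per group.

n = 219 per group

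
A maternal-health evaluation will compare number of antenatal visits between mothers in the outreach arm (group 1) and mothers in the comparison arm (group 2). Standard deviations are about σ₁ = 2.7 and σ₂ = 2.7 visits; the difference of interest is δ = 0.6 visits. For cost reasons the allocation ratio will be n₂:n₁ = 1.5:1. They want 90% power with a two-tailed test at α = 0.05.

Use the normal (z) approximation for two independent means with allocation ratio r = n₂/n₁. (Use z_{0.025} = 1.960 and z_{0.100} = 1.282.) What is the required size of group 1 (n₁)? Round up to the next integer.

n₁ = (z_{α/2} + z_β)² · (σ₁² + σ₂²/r) / δ²
   = (1.960 + 1.282)² · (2.7² + 2.7²/1.5) / 0.6²
   = 10.5106 · (7.29 + 4.86) / 0.36
   = 10.5106 · 12.15 / 0.36
   = 354.73
Round up → n₁ = 355; n₂ = r·n₁ = 1.5 × 355 = 533.

n₁ = 355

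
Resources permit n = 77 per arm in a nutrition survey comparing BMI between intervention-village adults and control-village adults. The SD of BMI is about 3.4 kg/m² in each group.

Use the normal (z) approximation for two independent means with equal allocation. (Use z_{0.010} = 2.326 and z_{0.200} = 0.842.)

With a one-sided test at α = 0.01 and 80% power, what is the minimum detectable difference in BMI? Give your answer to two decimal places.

δ = (z_α + z_β) · √((σ₁²+σ₂²)/n)
  = (2.326 + 0.842) · √(23.12/77)
  = 3.168 · √0.30026
  = 3.168 · 0.5480
  = 1.7359

Minimum detectable difference ≈ 1.74 kg/m²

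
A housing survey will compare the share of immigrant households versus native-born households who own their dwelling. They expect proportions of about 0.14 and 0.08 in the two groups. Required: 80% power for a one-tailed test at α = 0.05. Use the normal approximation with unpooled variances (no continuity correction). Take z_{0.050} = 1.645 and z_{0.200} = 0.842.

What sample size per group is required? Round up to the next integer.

n = 334 per group

n = (z_α + z_β)² · [p₁(1−p₁) + p₂(1−p₂)] / (p₁ − p₂)²
  = (1.645 + 0.842)² · (0.14·0.86 + 0.08·0.92) / (0.06)²
  = (2.487)² · (0.1204 + 0.0736) / 0.0036
  = 6.1852 · 0.1940 / 0.0036
  = 333.31
Round up → n = 334 per group.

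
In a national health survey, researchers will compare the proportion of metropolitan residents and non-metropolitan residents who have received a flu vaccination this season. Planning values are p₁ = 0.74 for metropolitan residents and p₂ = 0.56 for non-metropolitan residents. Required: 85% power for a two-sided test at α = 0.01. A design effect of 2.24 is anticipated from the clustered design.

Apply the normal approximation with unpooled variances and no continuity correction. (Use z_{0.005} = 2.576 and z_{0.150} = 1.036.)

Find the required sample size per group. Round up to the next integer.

n = 396 per group

n = (z_{α/2} + z_β)² · [p₁(1−p₁) + p₂(1−p₂)] / (p₁ − p₂)²
  = (2.576 + 1.036)² · (0.74·0.26 + 0.56·0.44) / (0.18)²
  = (3.612)² · (0.1924 + 0.2464) / 0.0324
  = 13.0465 · 0.4388 / 0.0324
  = 176.69
Design effect: 2.24 × 176.69 = 395.79.
Round up → n = 396 per group.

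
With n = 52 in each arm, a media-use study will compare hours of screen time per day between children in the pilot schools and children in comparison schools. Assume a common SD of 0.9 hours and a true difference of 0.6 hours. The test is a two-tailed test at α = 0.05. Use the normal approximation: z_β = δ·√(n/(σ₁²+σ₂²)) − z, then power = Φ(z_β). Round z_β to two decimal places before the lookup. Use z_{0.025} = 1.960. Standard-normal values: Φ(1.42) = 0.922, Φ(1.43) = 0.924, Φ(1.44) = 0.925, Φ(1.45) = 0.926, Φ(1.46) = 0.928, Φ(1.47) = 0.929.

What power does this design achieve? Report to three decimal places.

Power ≈ 0.925

z_β = δ·√(n/(σ₁²+σ₂²)) − z_{α/2}
    = 0.6 · √(52/1.62) − 1.960
    = 0.6 · 5.66558 − 1.960
    = 3.3993 − 1.960 = 1.4393 → 1.44
Power = Φ(1.44) = 0.925.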